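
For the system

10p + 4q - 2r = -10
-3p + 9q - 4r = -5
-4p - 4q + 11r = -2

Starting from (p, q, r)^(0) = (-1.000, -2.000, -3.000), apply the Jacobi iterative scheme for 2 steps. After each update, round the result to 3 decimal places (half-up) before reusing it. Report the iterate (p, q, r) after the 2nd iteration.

Iteration 1:
  p = (-10 - (4)·-2.000 - (-2)·-3.000) / (10) = -0.800
  q = (-5 - (-3)·-1.000 - (-4)·-3.000) / (9) = -2.222
  r = (-2 - (-4)·-1.000 - (-4)·-2.000) / (11) = -1.273
Iteration 2:
  p = (-10 - (4)·-2.222 - (-2)·-1.273) / (10) = -0.366
  q = (-5 - (-3)·-0.800 - (-4)·-1.273) / (9) = -1.388
  r = (-2 - (-4)·-0.800 - (-4)·-2.222) / (11) = -1.281

(-0.366, -1.388, -1.281)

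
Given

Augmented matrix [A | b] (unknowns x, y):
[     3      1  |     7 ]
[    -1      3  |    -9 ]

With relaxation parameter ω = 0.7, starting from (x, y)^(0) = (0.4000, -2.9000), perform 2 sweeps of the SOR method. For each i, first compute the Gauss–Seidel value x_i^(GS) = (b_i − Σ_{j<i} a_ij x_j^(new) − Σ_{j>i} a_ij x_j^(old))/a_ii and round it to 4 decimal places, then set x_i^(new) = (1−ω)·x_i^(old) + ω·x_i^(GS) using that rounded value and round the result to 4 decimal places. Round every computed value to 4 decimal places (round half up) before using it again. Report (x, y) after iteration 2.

Iteration 1:
  x: GS value = (7 - (1)·-2.9000) / (3) = 3.3000;  x ← (1−ω)·0.4000 + ω·3.3000 = 2.4300
  y: GS value = (-9 - (-1)·2.4300) / (3) = -2.1900;  y ← (1−ω)·-2.9000 + ω·-2.1900 = -2.4030
Iteration 2:
  x: GS value = (7 - (1)·-2.4030) / (3) = 3.1343;  x ← (1−ω)·2.4300 + ω·3.1343 = 2.9230
  y: GS value = (-9 - (-1)·2.9230) / (3) = -2.0257;  y ← (1−ω)·-2.4030 + ω·-2.0257 = -2.1389

(2.9230, -2.1389)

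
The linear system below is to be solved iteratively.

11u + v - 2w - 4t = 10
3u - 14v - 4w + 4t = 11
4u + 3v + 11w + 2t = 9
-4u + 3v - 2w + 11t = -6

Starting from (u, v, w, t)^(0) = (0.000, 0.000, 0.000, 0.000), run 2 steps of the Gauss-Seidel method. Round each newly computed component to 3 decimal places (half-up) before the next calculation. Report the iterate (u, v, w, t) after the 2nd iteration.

(1.104, -0.716, 0.600, 0.160)

Iteration 1:
  u = (10 - (1)·0.000 - (-2)·0.000 - (-4)·0.000) / (11) = 0.909
  v = (11 - (3)·0.909 - (-4)·0.000 - (4)·0.000) / (-14) = -0.591
  w = (9 - (4)·0.909 - (3)·-0.591 - (2)·0.000) / (11) = 0.649
  t = (-6 - (-4)·0.909 - (3)·-0.591 - (-2)·0.649) / (11) = 0.064
Iteration 2:
  u = (10 - (1)·-0.591 - (-2)·0.649 - (-4)·0.064) / (11) = 1.104
  v = (11 - (3)·1.104 - (-4)·0.649 - (4)·0.064) / (-14) = -0.716
  w = (9 - (4)·1.104 - (3)·-0.716 - (2)·0.064) / (11) = 0.600
  t = (-6 - (-4)·1.104 - (3)·-0.716 - (-2)·0.600) / (11) = 0.160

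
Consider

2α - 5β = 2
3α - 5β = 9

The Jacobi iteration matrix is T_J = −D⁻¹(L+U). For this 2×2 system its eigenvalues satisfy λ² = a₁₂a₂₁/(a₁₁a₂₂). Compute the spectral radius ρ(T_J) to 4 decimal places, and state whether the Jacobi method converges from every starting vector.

1.2247

a₁₂a₂₁/(a₁₁a₂₂) = (-5)·(3) / ((2)·(-5)) = 1.500000
ρ = √|1.500000| = √1.500000 = 1.2247
ρ > 1, so Jacobi diverges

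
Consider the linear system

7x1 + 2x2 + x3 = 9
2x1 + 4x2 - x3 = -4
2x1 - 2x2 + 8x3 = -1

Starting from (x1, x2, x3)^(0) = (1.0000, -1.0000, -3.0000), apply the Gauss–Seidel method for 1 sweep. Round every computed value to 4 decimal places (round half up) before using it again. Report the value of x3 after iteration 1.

-1.3125

Iteration 1:
  x1 = (9 - (2)·-1.0000 - (1)·-3.0000) / (7) = 2.0000
  x2 = (-4 - (2)·2.0000 - (-1)·-3.0000) / (4) = -2.7500
  x3 = (-1 - (2)·2.0000 - (-2)·-2.7500) / (8) = -1.3125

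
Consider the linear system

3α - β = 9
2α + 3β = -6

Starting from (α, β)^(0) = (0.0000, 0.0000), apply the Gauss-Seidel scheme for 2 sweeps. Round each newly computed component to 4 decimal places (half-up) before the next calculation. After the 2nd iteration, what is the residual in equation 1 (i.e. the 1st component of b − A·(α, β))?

0.8888

Iteration 1:
  α = (9 - (-1)·0.0000) / (3) = 3.0000
  β = (-6 - (2)·3.0000) / (3) = -4.0000
Iteration 2:
  α = (9 - (-1)·-4.0000) / (3) = 1.6667
  β = (-6 - (2)·1.6667) / (3) = -3.1111
Residual b − A·x = (0.8888, -0.0001)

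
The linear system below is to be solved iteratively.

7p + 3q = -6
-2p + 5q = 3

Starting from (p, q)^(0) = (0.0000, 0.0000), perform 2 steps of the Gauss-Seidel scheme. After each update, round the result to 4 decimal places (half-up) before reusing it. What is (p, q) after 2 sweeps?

(-0.9674, 0.2130)

Iteration 1:
  p = (-6 - (3)·0.0000) / (7) = -0.8571
  q = (3 - (-2)·-0.8571) / (5) = 0.2572
Iteration 2:
  p = (-6 - (3)·0.2572) / (7) = -0.9674
  q = (3 - (-2)·-0.9674) / (5) = 0.2130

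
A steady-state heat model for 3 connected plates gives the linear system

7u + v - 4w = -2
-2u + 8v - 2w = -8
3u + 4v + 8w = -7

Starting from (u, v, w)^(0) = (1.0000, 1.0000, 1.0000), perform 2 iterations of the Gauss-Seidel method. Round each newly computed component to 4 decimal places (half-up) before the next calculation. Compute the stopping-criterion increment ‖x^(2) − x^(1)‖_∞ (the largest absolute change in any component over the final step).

0.6531

Iteration 1:
  u = (-2 - (1)·1.0000 - (-4)·1.0000) / (7) = 0.1429
  v = (-8 - (-2)·0.1429 - (-2)·1.0000) / (8) = -0.7143
  w = (-7 - (3)·0.1429 - (4)·-0.7143) / (8) = -0.5714
Iteration 2:
  u = (-2 - (1)·-0.7143 - (-4)·-0.5714) / (7) = -0.5102
  v = (-8 - (-2)·-0.5102 - (-2)·-0.5714) / (8) = -1.2704
  w = (-7 - (3)·-0.5102 - (4)·-1.2704) / (8) = -0.0485
Change: (-0.6531, -0.5561, 0.5229) → max |·| = 0.6531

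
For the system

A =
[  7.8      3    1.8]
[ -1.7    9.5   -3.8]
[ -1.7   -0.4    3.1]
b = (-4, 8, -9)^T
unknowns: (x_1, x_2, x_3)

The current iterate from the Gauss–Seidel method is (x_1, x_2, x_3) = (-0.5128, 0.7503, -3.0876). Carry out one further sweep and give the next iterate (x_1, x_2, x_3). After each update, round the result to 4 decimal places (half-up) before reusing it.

(-0.0889, -0.4088, -3.0047)

One sweep:
  x_1 = (-4 - (3)·0.7503 - (1.8)·-3.0876) / (7.8) = -0.0889
  x_2 = (8 - (-1.7)·-0.0889 - (-3.8)·-3.0876) / (9.5) = -0.4088
  x_3 = (-9 - (-1.7)·-0.0889 - (-0.4)·-0.4088) / (3.1) = -3.0047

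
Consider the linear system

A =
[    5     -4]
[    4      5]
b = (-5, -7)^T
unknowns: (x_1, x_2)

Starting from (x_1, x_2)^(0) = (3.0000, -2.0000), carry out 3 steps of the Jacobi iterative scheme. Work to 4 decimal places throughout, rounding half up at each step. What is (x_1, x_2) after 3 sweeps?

Iteration 1:
  x_1 = (-5 - (-4)·-2.0000) / (5) = -2.6000
  x_2 = (-7 - (4)·3.0000) / (5) = -3.8000
Iteration 2:
  x_1 = (-5 - (-4)·-3.8000) / (5) = -4.0400
  x_2 = (-7 - (4)·-2.6000) / (5) = 0.6800
Iteration 3:
  x_1 = (-5 - (-4)·0.6800) / (5) = -0.4560
  x_2 = (-7 - (4)·-4.0400) / (5) = 1.8320

(-0.4560, 1.8320)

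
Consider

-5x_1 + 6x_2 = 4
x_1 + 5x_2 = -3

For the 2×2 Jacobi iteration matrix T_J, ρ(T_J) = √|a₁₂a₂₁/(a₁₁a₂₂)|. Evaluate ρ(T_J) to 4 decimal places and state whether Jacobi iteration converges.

a₁₂a₂₁/(a₁₁a₂₂) = (6)·(1) / ((-5)·(5)) = -0.240000
ρ = √|-0.240000| = √0.240000 = 0.4899
ρ < 1, so Jacobi converges

0.4899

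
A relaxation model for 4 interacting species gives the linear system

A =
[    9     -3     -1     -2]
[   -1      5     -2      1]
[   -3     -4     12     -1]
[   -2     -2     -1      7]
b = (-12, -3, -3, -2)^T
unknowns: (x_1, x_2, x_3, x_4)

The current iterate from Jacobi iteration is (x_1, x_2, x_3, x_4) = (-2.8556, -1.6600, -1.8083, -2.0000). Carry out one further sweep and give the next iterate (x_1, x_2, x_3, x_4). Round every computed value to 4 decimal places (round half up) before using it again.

(-2.5320, -1.4944, -1.6839, -1.8342)

One sweep:
  x_1 = (-12 - (-3)·-1.6600 - (-1)·-1.8083 - (-2)·-2.0000) / (9) = -2.5320
  x_2 = (-3 - (-1)·-2.8556 - (-2)·-1.8083 - (1)·-2.0000) / (5) = -1.4944
  x_3 = (-3 - (-3)·-2.8556 - (-4)·-1.6600 - (-1)·-2.0000) / (12) = -1.6839
  x_4 = (-2 - (-2)·-2.8556 - (-2)·-1.6600 - (-1)·-1.8083) / (7) = -1.8342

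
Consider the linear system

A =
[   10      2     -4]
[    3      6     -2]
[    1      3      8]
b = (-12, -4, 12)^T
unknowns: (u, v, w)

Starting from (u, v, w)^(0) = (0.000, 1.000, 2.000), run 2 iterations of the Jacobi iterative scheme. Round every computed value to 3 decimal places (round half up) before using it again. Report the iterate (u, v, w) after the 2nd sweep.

(-0.750, 0.008, 1.575)

Iteration 1:
  u = (-12 - (2)·1.000 - (-4)·2.000) / (10) = -0.600
  v = (-4 - (3)·0.000 - (-2)·2.000) / (6) = 0.000
  w = (12 - (1)·0.000 - (3)·1.000) / (8) = 1.125
Iteration 2:
  u = (-12 - (2)·0.000 - (-4)·1.125) / (10) = -0.750
  v = (-4 - (3)·-0.600 - (-2)·1.125) / (6) = 0.008
  w = (12 - (1)·-0.600 - (3)·0.000) / (8) = 1.575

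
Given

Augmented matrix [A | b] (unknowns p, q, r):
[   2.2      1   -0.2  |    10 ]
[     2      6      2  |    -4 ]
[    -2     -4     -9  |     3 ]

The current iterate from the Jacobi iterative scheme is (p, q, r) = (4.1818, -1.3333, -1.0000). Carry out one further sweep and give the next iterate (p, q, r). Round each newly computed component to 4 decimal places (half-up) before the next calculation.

One sweep:
  p = (10 - (1)·-1.3333 - (-0.2)·-1.0000) / (2.2) = 5.0606
  q = (-4 - (2)·4.1818 - (2)·-1.0000) / (6) = -1.7273
  r = (3 - (-2)·4.1818 - (-4)·-1.3333) / (-9) = -0.6700

(5.0606, -1.7273, -0.6700)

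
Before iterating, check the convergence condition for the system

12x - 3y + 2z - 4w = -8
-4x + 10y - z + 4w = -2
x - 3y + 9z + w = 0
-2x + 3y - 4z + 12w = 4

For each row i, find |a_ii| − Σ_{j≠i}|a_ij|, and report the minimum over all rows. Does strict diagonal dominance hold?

row 1: |12| − (3+2+4) = 3
row 2: |10| − (4+1+4) = 1
row 3: |9| − (1+3+1) = 4
row 4: |12| − (2+3+4) = 3
minimum over rows = 1 → strictly diagonally dominant (convergence guaranteed)

1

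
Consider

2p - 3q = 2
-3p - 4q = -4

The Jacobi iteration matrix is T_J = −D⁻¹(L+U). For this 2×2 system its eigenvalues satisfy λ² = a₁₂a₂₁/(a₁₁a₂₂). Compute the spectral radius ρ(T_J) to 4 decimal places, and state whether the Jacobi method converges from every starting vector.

a₁₂a₂₁/(a₁₁a₂₂) = (-3)·(-3) / ((2)·(-4)) = -1.125000
ρ = √|-1.125000| = √1.125000 = 1.0607
ρ > 1, so Jacobi diverges

1.0607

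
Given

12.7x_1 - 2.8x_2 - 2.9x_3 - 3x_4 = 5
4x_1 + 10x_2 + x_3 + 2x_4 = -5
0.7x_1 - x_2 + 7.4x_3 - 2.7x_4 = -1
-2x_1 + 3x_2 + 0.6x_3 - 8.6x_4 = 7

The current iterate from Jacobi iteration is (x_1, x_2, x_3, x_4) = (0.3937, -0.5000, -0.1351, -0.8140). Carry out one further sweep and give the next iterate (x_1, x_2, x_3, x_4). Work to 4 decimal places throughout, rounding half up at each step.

(0.0603, -0.4812, -0.5369, -1.0894)

One sweep:
  x_1 = (5 - (-2.8)·-0.5000 - (-2.9)·-0.1351 - (-3)·-0.8140) / (12.7) = 0.0603
  x_2 = (-5 - (4)·0.3937 - (1)·-0.1351 - (2)·-0.8140) / (10) = -0.4812
  x_3 = (-1 - (0.7)·0.3937 - (-1)·-0.5000 - (-2.7)·-0.8140) / (7.4) = -0.5369
  x_4 = (7 - (-2)·0.3937 - (3)·-0.5000 - (0.6)·-0.1351) / (-8.6) = -1.0894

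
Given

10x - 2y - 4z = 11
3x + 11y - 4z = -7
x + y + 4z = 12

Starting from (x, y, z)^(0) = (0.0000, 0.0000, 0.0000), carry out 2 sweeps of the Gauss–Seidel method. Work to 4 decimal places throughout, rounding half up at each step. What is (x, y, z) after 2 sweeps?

Iteration 1:
  x = (11 - (-2)·0.0000 - (-4)·0.0000) / (10) = 1.1000
  y = (-7 - (3)·1.1000 - (-4)·0.0000) / (11) = -0.9364
  z = (12 - (1)·1.1000 - (1)·-0.9364) / (4) = 2.9591
Iteration 2:
  x = (11 - (-2)·-0.9364 - (-4)·2.9591) / (10) = 2.0964
  y = (-7 - (3)·2.0964 - (-4)·2.9591) / (11) = -0.1321
  z = (12 - (1)·2.0964 - (1)·-0.1321) / (4) = 2.5089

(2.0964, -0.1321, 2.5089)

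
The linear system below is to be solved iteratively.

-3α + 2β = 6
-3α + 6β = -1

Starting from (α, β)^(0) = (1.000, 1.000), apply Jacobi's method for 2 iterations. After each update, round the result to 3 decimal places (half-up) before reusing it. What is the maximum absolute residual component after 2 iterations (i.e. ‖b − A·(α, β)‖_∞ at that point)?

2.332

Iteration 1:
  α = (6 - (2)·1.000) / (-3) = -1.333
  β = (-1 - (-3)·1.000) / (6) = 0.333
Iteration 2:
  α = (6 - (2)·0.333) / (-3) = -1.778
  β = (-1 - (-3)·-1.333) / (6) = -0.833
Residual b − A·x = (2.332, -1.336); ∞-norm = 2.332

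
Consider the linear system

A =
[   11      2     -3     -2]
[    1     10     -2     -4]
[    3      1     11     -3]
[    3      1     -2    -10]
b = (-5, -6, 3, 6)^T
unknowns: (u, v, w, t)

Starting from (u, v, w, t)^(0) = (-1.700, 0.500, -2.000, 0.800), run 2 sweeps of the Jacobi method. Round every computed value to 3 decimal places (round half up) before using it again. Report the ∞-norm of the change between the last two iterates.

0.711

Iteration 1:
  u = (-5 - (2)·0.500 - (-3)·-2.000 - (-2)·0.800) / (11) = -0.945
  v = (-6 - (1)·-1.700 - (-2)·-2.000 - (-4)·0.800) / (10) = -0.510
  w = (3 - (3)·-1.700 - (1)·0.500 - (-3)·0.800) / (11) = 0.909
  t = (6 - (3)·-1.700 - (1)·0.500 - (-2)·-2.000) / (-10) = -0.660
Iteration 2:
  u = (-5 - (2)·-0.510 - (-3)·0.909 - (-2)·-0.660) / (11) = -0.234
  v = (-6 - (1)·-0.945 - (-2)·0.909 - (-4)·-0.660) / (10) = -0.588
  w = (3 - (3)·-0.945 - (1)·-0.510 - (-3)·-0.660) / (11) = 0.397
  t = (6 - (3)·-0.945 - (1)·-0.510 - (-2)·0.909) / (-10) = -1.116
Change: (0.711, -0.078, -0.512, -0.456) → max |·| = 0.711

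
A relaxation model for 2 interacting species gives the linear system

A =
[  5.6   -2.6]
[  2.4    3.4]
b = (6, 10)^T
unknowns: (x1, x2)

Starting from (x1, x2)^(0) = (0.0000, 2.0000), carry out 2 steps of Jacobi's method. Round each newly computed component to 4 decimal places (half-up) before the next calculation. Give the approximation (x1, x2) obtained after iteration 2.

Iteration 1:
  x1 = (6 - (-2.6)·2.0000) / (5.6) = 2.0000
  x2 = (10 - (2.4)·0.0000) / (3.4) = 2.9412
Iteration 2:
  x1 = (6 - (-2.6)·2.9412) / (5.6) = 2.4370
  x2 = (10 - (2.4)·2.0000) / (3.4) = 1.5294

(2.4370, 1.5294)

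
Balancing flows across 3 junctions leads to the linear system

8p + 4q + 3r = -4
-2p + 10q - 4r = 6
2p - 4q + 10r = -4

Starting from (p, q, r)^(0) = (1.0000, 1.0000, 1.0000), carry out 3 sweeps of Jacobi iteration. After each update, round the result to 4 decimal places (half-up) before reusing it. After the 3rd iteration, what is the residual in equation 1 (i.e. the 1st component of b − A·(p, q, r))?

Iteration 1:
  p = (-4 - (4)·1.0000 - (3)·1.0000) / (8) = -1.3750
  q = (6 - (-2)·1.0000 - (-4)·1.0000) / (10) = 1.2000
  r = (-4 - (2)·1.0000 - (-4)·1.0000) / (10) = -0.2000
Iteration 2:
  p = (-4 - (4)·1.2000 - (3)·-0.2000) / (8) = -1.0250
  q = (6 - (-2)·-1.3750 - (-4)·-0.2000) / (10) = 0.2450
  r = (-4 - (2)·-1.3750 - (-4)·1.2000) / (10) = 0.3550
Iteration 3:
  p = (-4 - (4)·0.2450 - (3)·0.3550) / (8) = -0.7556
  q = (6 - (-2)·-1.0250 - (-4)·0.3550) / (10) = 0.5370
  r = (-4 - (2)·-1.0250 - (-4)·0.2450) / (10) = -0.0970
Residual b − A·x = (0.1878, -1.2692, 0.6292)

0.1878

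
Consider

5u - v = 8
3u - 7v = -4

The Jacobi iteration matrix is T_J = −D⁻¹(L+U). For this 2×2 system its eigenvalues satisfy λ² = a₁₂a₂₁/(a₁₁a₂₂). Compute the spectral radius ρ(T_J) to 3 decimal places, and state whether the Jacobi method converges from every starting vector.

a₁₂a₂₁/(a₁₁a₂₂) = (-1)·(3) / ((5)·(-7)) = 0.085714
ρ = √|0.085714| = √0.085714 = 0.293
ρ < 1, so Jacobi converges

0.293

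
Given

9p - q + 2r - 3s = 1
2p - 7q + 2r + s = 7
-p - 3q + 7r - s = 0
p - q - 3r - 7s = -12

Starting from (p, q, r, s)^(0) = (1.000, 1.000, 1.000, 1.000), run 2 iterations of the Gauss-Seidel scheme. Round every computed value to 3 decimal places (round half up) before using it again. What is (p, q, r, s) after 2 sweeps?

Iteration 1:
  p = (1 - (-1)·1.000 - (2)·1.000 - (-3)·1.000) / (9) = 0.333
  q = (7 - (2)·0.333 - (2)·1.000 - (1)·1.000) / (-7) = -0.476
  r = (0 - (-1)·0.333 - (-3)·-0.476 - (-1)·1.000) / (7) = -0.014
  s = (-12 - (1)·0.333 - (-1)·-0.476 - (-3)·-0.014) / (-7) = 1.836
Iteration 2:
  p = (1 - (-1)·-0.476 - (2)·-0.014 - (-3)·1.836) / (9) = 0.673
  q = (7 - (2)·0.673 - (2)·-0.014 - (1)·1.836) / (-7) = -0.549
  r = (0 - (-1)·0.673 - (-3)·-0.549 - (-1)·1.836) / (7) = 0.123
  s = (-12 - (1)·0.673 - (-1)·-0.549 - (-3)·0.123) / (-7) = 1.836

(0.673, -0.549, 0.123, 1.836)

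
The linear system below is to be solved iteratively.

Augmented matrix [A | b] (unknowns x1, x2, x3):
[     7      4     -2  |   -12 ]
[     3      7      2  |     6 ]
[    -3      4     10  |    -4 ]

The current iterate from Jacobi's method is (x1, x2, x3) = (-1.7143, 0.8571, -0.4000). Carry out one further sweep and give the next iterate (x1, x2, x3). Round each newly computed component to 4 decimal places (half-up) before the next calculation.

One sweep:
  x1 = (-12 - (4)·0.8571 - (-2)·-0.4000) / (7) = -2.3183
  x2 = (6 - (3)·-1.7143 - (2)·-0.4000) / (7) = 1.7061
  x3 = (-4 - (-3)·-1.7143 - (4)·0.8571) / (10) = -1.2571

(-2.3183, 1.7061, -1.2571)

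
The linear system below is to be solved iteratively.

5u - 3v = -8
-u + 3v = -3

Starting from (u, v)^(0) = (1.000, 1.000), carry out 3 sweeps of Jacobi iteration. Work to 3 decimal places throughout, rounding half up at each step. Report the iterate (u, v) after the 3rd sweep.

(-2.400, -1.667)

Iteration 1:
  u = (-8 - (-3)·1.000) / (5) = -1.000
  v = (-3 - (-1)·1.000) / (3) = -0.667
Iteration 2:
  u = (-8 - (-3)·-0.667) / (5) = -2.000
  v = (-3 - (-1)·-1.000) / (3) = -1.333
Iteration 3:
  u = (-8 - (-3)·-1.333) / (5) = -2.400
  v = (-3 - (-1)·-2.000) / (3) = -1.667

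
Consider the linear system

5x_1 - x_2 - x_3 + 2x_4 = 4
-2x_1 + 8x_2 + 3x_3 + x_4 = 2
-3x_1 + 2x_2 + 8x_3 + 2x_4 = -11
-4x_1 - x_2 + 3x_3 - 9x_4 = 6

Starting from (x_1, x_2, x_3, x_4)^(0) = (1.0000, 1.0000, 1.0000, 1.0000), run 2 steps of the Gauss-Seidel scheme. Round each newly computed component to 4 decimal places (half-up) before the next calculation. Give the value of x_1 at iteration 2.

1.1092

Iteration 1:
  x_1 = (4 - (-1)·1.0000 - (-1)·1.0000 - (2)·1.0000) / (5) = 0.8000
  x_2 = (2 - (-2)·0.8000 - (3)·1.0000 - (1)·1.0000) / (8) = -0.0500
  x_3 = (-11 - (-3)·0.8000 - (2)·-0.0500 - (2)·1.0000) / (8) = -1.3125
  x_4 = (6 - (-4)·0.8000 - (-1)·-0.0500 - (3)·-1.3125) / (-9) = -1.4542
Iteration 2:
  x_1 = (4 - (-1)·-0.0500 - (-1)·-1.3125 - (2)·-1.4542) / (5) = 1.1092
  x_2 = (2 - (-2)·1.1092 - (3)·-1.3125 - (1)·-1.4542) / (8) = 1.2013
  x_3 = (-11 - (-3)·1.1092 - (2)·1.2013 - (2)·-1.4542) / (8) = -0.8958
  x_4 = (6 - (-4)·1.1092 - (-1)·1.2013 - (3)·-0.8958) / (-9) = -1.5917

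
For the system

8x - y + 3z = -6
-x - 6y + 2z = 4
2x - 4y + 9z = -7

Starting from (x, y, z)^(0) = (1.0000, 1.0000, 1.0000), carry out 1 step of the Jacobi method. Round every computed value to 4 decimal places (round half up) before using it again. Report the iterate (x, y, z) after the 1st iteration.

Iteration 1:
  x = (-6 - (-1)·1.0000 - (3)·1.0000) / (8) = -1.0000
  y = (4 - (-1)·1.0000 - (2)·1.0000) / (-6) = -0.5000
  z = (-7 - (2)·1.0000 - (-4)·1.0000) / (9) = -0.5556

(-1.0000, -0.5000, -0.5556)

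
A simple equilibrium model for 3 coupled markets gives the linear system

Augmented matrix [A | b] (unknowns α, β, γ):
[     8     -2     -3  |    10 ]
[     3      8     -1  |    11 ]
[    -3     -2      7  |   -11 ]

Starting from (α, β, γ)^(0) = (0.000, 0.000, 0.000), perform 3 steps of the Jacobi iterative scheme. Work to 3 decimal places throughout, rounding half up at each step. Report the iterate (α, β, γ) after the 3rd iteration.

Iteration 1:
  α = (10 - (-2)·0.000 - (-3)·0.000) / (8) = 1.250
  β = (11 - (3)·0.000 - (-1)·0.000) / (8) = 1.375
  γ = (-11 - (-3)·0.000 - (-2)·0.000) / (7) = -1.571
Iteration 2:
  α = (10 - (-2)·1.375 - (-3)·-1.571) / (8) = 1.005
  β = (11 - (3)·1.250 - (-1)·-1.571) / (8) = 0.710
  γ = (-11 - (-3)·1.250 - (-2)·1.375) / (7) = -0.643
Iteration 3:
  α = (10 - (-2)·0.710 - (-3)·-0.643) / (8) = 1.186
  β = (11 - (3)·1.005 - (-1)·-0.643) / (8) = 0.918
  γ = (-11 - (-3)·1.005 - (-2)·0.710) / (7) = -0.938

(1.186, 0.918, -0.938)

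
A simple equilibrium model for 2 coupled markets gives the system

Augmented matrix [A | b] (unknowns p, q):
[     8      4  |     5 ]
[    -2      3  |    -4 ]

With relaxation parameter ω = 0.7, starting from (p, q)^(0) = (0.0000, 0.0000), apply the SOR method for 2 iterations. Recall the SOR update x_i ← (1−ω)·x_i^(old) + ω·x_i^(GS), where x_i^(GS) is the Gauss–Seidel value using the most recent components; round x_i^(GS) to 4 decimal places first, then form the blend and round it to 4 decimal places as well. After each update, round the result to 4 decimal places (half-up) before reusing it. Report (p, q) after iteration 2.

Iteration 1:
  p: GS value = (5 - (4)·0.0000) / (8) = 0.6250;  p ← (1−ω)·0.0000 + ω·0.6250 = 0.4375
  q: GS value = (-4 - (-2)·0.4375) / (3) = -1.0417;  q ← (1−ω)·0.0000 + ω·-1.0417 = -0.7292
Iteration 2:
  p: GS value = (5 - (4)·-0.7292) / (8) = 0.9896;  p ← (1−ω)·0.4375 + ω·0.9896 = 0.8240
  q: GS value = (-4 - (-2)·0.8240) / (3) = -0.7840;  q ← (1−ω)·-0.7292 + ω·-0.7840 = -0.7676

(0.8240, -0.7676)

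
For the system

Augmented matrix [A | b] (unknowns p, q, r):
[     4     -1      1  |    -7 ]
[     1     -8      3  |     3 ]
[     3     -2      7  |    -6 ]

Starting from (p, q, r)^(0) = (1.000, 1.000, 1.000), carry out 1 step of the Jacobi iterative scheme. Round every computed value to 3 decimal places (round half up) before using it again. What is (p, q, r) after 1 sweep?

(-1.750, 0.125, -1.000)

Iteration 1:
  p = (-7 - (-1)·1.000 - (1)·1.000) / (4) = -1.750
  q = (3 - (1)·1.000 - (3)·1.000) / (-8) = 0.125
  r = (-6 - (3)·1.000 - (-2)·1.000) / (7) = -1.000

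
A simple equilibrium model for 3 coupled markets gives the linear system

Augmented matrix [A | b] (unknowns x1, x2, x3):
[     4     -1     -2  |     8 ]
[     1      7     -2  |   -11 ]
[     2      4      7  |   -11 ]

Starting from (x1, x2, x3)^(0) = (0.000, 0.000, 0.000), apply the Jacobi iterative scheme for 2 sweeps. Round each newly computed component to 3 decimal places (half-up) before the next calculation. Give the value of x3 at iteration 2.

-1.245

Iteration 1:
  x1 = (8 - (-1)·0.000 - (-2)·0.000) / (4) = 2.000
  x2 = (-11 - (1)·0.000 - (-2)·0.000) / (7) = -1.571
  x3 = (-11 - (2)·0.000 - (4)·0.000) / (7) = -1.571
Iteration 2:
  x1 = (8 - (-1)·-1.571 - (-2)·-1.571) / (4) = 0.822
  x2 = (-11 - (1)·2.000 - (-2)·-1.571) / (7) = -2.306
  x3 = (-11 - (2)·2.000 - (4)·-1.571) / (7) = -1.245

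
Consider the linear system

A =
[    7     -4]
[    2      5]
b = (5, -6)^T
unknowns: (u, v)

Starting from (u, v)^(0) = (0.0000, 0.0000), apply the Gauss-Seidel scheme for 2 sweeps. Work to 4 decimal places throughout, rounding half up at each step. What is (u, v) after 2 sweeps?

Iteration 1:
  u = (5 - (-4)·0.0000) / (7) = 0.7143
  v = (-6 - (2)·0.7143) / (5) = -1.4857
Iteration 2:
  u = (5 - (-4)·-1.4857) / (7) = -0.1347
  v = (-6 - (2)·-0.1347) / (5) = -1.1461

(-0.1347, -1.1461)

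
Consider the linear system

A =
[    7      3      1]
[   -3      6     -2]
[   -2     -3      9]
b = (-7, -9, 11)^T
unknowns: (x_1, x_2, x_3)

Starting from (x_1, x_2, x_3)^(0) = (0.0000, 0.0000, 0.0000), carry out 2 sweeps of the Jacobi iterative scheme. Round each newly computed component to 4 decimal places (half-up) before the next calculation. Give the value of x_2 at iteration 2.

Iteration 1:
  x_1 = (-7 - (3)·0.0000 - (1)·0.0000) / (7) = -1.0000
  x_2 = (-9 - (-3)·0.0000 - (-2)·0.0000) / (6) = -1.5000
  x_3 = (11 - (-2)·0.0000 - (-3)·0.0000) / (9) = 1.2222
Iteration 2:
  x_1 = (-7 - (3)·-1.5000 - (1)·1.2222) / (7) = -0.5317
  x_2 = (-9 - (-3)·-1.0000 - (-2)·1.2222) / (6) = -1.5926
  x_3 = (11 - (-2)·-1.0000 - (-3)·-1.5000) / (9) = 0.5000

-1.5926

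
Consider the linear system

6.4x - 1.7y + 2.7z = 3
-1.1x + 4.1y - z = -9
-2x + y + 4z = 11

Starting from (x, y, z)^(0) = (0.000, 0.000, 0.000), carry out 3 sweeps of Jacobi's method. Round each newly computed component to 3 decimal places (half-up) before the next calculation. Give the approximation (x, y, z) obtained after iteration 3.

Iteration 1:
  x = (3 - (-1.7)·0.000 - (2.7)·0.000) / (6.4) = 0.469
  y = (-9 - (-1.1)·0.000 - (-1)·0.000) / (4.1) = -2.195
  z = (11 - (-2)·0.000 - (1)·0.000) / (4) = 2.750
Iteration 2:
  x = (3 - (-1.7)·-2.195 - (2.7)·2.750) / (6.4) = -1.274
  y = (-9 - (-1.1)·0.469 - (-1)·2.750) / (4.1) = -1.399
  z = (11 - (-2)·0.469 - (1)·-2.195) / (4) = 3.533
Iteration 3:
  x = (3 - (-1.7)·-1.399 - (2.7)·3.533) / (6.4) = -1.393
  y = (-9 - (-1.1)·-1.274 - (-1)·3.533) / (4.1) = -1.675
  z = (11 - (-2)·-1.274 - (1)·-1.399) / (4) = 2.463

(-1.393, -1.675, 2.463)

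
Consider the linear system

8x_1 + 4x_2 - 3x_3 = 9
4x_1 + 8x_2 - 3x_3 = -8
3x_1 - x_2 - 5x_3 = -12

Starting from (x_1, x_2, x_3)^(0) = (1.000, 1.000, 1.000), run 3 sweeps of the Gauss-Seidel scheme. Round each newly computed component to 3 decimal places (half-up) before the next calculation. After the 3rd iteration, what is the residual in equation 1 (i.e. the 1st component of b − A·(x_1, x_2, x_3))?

0.017

Iteration 1:
  x_1 = (9 - (4)·1.000 - (-3)·1.000) / (8) = 1.000
  x_2 = (-8 - (4)·1.000 - (-3)·1.000) / (8) = -1.125
  x_3 = (-12 - (3)·1.000 - (-1)·-1.125) / (-5) = 3.225
Iteration 2:
  x_1 = (9 - (4)·-1.125 - (-3)·3.225) / (8) = 2.897
  x_2 = (-8 - (4)·2.897 - (-3)·3.225) / (8) = -1.239
  x_3 = (-12 - (3)·2.897 - (-1)·-1.239) / (-5) = 4.386
Iteration 3:
  x_1 = (9 - (4)·-1.239 - (-3)·4.386) / (8) = 3.389
  x_2 = (-8 - (4)·3.389 - (-3)·4.386) / (8) = -1.050
  x_3 = (-12 - (3)·3.389 - (-1)·-1.050) / (-5) = 4.643
Residual b − A·x = (0.017, 0.773, -0.002)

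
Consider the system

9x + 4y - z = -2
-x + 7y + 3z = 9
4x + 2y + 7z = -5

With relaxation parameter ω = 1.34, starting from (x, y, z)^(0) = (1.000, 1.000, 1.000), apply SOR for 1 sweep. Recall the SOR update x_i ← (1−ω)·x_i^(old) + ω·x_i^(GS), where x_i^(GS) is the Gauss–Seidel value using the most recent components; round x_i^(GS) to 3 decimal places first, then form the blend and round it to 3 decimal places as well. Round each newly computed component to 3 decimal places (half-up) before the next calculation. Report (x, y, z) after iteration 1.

Iteration 1:
  x: GS value = (-2 - (4)·1.000 - (-1)·1.000) / (9) = -0.556;  x ← (1−ω)·1.000 + ω·-0.556 = -1.085
  y: GS value = (9 - (-1)·-1.085 - (3)·1.000) / (7) = 0.702;  y ← (1−ω)·1.000 + ω·0.702 = 0.601
  z: GS value = (-5 - (4)·-1.085 - (2)·0.601) / (7) = -0.266;  z ← (1−ω)·1.000 + ω·-0.266 = -0.696

(-1.085, 0.601, -0.696)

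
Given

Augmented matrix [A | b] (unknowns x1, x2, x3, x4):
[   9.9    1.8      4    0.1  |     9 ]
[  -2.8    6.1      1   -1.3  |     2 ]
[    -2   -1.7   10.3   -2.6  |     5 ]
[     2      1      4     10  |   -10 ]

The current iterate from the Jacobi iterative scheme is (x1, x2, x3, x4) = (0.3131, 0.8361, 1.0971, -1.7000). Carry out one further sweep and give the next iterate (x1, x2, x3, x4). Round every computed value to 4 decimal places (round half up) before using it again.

One sweep:
  x1 = (9 - (1.8)·0.8361 - (4)·1.0971 - (0.1)·-1.7000) / (9.9) = 0.3310
  x2 = (2 - (-2.8)·0.3131 - (1)·1.0971 - (-1.3)·-1.7000) / (6.1) = -0.0706
  x3 = (5 - (-2)·0.3131 - (-1.7)·0.8361 - (-2.6)·-1.7000) / (10.3) = 0.2551
  x4 = (-10 - (2)·0.3131 - (1)·0.8361 - (4)·1.0971) / (10) = -1.5851

(0.3310, -0.0706, 0.2551, -1.5851)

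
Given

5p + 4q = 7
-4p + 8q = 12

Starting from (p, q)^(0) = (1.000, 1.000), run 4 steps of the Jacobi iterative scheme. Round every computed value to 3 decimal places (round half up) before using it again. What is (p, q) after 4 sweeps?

(0.280, 1.480)

Iteration 1:
  p = (7 - (4)·1.000) / (5) = 0.600
  q = (12 - (-4)·1.000) / (8) = 2.000
Iteration 2:
  p = (7 - (4)·2.000) / (5) = -0.200
  q = (12 - (-4)·0.600) / (8) = 1.800
Iteration 3:
  p = (7 - (4)·1.800) / (5) = -0.040
  q = (12 - (-4)·-0.200) / (8) = 1.400
Iteration 4:
  p = (7 - (4)·1.400) / (5) = 0.280
  q = (12 - (-4)·-0.040) / (8) = 1.480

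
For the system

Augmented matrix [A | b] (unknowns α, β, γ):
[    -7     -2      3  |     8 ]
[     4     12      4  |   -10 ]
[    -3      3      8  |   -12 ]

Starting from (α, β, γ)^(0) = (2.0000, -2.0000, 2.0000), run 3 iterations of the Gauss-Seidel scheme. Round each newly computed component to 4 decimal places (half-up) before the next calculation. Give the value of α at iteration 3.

-1.8500

Iteration 1:
  α = (8 - (-2)·-2.0000 - (3)·2.0000) / (-7) = 0.2857
  β = (-10 - (4)·0.2857 - (4)·2.0000) / (12) = -1.5952
  γ = (-12 - (-3)·0.2857 - (3)·-1.5952) / (8) = -0.7947
Iteration 2:
  α = (8 - (-2)·-1.5952 - (3)·-0.7947) / (-7) = -1.0277
  β = (-10 - (4)·-1.0277 - (4)·-0.7947) / (12) = -0.2259
  γ = (-12 - (-3)·-1.0277 - (3)·-0.2259) / (8) = -1.8007
Iteration 3:
  α = (8 - (-2)·-0.2259 - (3)·-1.8007) / (-7) = -1.8500
  β = (-10 - (4)·-1.8500 - (4)·-1.8007) / (12) = 0.3836
  γ = (-12 - (-3)·-1.8500 - (3)·0.3836) / (8) = -2.3376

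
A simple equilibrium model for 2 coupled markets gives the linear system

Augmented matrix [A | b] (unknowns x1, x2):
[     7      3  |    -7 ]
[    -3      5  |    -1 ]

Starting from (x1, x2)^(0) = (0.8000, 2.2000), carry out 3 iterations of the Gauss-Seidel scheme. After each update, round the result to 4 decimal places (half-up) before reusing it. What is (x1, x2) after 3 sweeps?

(-0.8077, -0.6846)

Iteration 1:
  x1 = (-7 - (3)·2.2000) / (7) = -1.9429
  x2 = (-1 - (-3)·-1.9429) / (5) = -1.3657
Iteration 2:
  x1 = (-7 - (3)·-1.3657) / (7) = -0.4147
  x2 = (-1 - (-3)·-0.4147) / (5) = -0.4488
Iteration 3:
  x1 = (-7 - (3)·-0.4488) / (7) = -0.8077
  x2 = (-1 - (-3)·-0.8077) / (5) = -0.6846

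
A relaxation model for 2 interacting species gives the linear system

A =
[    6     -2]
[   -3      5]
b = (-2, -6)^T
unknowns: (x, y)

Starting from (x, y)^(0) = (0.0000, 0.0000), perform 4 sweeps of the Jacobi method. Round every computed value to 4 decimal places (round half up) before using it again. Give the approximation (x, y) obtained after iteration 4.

Iteration 1:
  x = (-2 - (-2)·0.0000) / (6) = -0.3333
  y = (-6 - (-3)·0.0000) / (5) = -1.2000
Iteration 2:
  x = (-2 - (-2)·-1.2000) / (6) = -0.7333
  y = (-6 - (-3)·-0.3333) / (5) = -1.4000
Iteration 3:
  x = (-2 - (-2)·-1.4000) / (6) = -0.8000
  y = (-6 - (-3)·-0.7333) / (5) = -1.6400
Iteration 4:
  x = (-2 - (-2)·-1.6400) / (6) = -0.8800
  y = (-6 - (-3)·-0.8000) / (5) = -1.6800

(-0.8800, -1.6800)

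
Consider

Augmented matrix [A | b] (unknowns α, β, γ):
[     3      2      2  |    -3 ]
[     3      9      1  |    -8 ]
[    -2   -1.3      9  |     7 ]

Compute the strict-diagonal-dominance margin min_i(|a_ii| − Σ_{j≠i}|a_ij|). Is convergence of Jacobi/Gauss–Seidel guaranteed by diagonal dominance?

row 1: |3| − (2+2) = -1
row 2: |9| − (3+1) = 5
row 3: |9| − (2+1.3) = 5.7
minimum over rows = -1 → not strictly diagonally dominant

-1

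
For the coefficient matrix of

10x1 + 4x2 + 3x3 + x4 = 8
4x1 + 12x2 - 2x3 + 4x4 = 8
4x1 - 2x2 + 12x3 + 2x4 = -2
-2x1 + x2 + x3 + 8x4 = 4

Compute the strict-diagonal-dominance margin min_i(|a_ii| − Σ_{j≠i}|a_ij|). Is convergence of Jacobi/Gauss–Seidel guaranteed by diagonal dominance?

row 1: |10| − (4+3+1) = 2
row 2: |12| − (4+2+4) = 2
row 3: |12| − (4+2+2) = 4
row 4: |8| − (2+1+1) = 4
minimum over rows = 2 → strictly diagonally dominant (convergence guaranteed)

2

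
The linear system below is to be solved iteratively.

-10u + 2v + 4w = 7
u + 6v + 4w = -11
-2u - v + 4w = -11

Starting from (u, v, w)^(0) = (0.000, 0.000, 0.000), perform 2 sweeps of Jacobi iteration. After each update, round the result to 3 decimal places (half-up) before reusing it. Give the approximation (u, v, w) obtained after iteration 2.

(-2.167, 0.117, -3.558)

Iteration 1:
  u = (7 - (2)·0.000 - (4)·0.000) / (-10) = -0.700
  v = (-11 - (1)·0.000 - (4)·0.000) / (6) = -1.833
  w = (-11 - (-2)·0.000 - (-1)·0.000) / (4) = -2.750
Iteration 2:
  u = (7 - (2)·-1.833 - (4)·-2.750) / (-10) = -2.167
  v = (-11 - (1)·-0.700 - (4)·-2.750) / (6) = 0.117
  w = (-11 - (-2)·-0.700 - (-1)·-1.833) / (4) = -3.558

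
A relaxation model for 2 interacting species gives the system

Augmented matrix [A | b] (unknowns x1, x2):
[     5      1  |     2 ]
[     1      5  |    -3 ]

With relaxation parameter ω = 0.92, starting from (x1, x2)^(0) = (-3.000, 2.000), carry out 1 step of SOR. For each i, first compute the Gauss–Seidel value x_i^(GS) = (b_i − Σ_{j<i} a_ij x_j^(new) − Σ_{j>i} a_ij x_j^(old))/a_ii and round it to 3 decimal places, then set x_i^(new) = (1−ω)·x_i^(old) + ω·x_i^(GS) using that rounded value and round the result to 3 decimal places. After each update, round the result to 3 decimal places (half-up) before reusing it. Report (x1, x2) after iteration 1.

Iteration 1:
  x1: GS value = (2 - (1)·2.000) / (5) = 0.000;  x1 ← (1−ω)·-3.000 + ω·0.000 = -0.240
  x2: GS value = (-3 - (1)·-0.240) / (5) = -0.552;  x2 ← (1−ω)·2.000 + ω·-0.552 = -0.348

(-0.240, -0.348)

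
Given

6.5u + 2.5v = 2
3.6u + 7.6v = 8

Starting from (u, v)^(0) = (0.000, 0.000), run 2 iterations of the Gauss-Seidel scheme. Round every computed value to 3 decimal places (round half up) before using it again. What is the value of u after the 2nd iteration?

-0.041

Iteration 1:
  u = (2 - (2.5)·0.000) / (6.5) = 0.308
  v = (8 - (3.6)·0.308) / (7.6) = 0.907
Iteration 2:
  u = (2 - (2.5)·0.907) / (6.5) = -0.041
  v = (8 - (3.6)·-0.041) / (7.6) = 1.072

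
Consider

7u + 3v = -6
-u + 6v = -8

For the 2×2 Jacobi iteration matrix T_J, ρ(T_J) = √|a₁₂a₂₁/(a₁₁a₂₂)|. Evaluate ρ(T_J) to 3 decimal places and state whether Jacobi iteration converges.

a₁₂a₂₁/(a₁₁a₂₂) = (3)·(-1) / ((7)·(6)) = -0.071429
ρ = √|-0.071429| = √0.071429 = 0.267
ρ < 1, so Jacobi converges

0.267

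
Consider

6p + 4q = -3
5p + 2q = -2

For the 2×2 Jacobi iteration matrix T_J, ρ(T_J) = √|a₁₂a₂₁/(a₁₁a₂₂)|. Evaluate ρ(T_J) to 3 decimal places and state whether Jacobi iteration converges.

1.291

a₁₂a₂₁/(a₁₁a₂₂) = (4)·(5) / ((6)·(2)) = 1.666667
ρ = √|1.666667| = √1.666667 = 1.291
ρ > 1, so Jacobi diverges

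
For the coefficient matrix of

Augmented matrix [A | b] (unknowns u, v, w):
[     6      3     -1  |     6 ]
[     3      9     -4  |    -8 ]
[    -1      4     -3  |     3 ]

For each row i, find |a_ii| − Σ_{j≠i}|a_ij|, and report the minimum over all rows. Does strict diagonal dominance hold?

-2

row 1: |6| − (3+1) = 2
row 2: |9| − (3+4) = 2
row 3: |-3| − (1+4) = -2
minimum over rows = -2 → not strictly diagonally dominant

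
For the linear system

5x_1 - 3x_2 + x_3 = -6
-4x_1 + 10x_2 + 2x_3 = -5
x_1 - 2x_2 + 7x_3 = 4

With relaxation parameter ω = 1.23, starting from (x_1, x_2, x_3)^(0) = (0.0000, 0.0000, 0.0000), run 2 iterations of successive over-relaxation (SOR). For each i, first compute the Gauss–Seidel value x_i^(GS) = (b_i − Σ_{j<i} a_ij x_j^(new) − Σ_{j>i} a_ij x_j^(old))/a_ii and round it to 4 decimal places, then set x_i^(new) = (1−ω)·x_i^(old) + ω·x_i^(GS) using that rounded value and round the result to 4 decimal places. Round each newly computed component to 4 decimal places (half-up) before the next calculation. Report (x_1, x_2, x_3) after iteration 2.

Iteration 1:
  x_1: GS value = (-6 - (-3)·0.0000 - (1)·0.0000) / (5) = -1.2000;  x_1 ← (1−ω)·0.0000 + ω·-1.2000 = -1.4760
  x_2: GS value = (-5 - (-4)·-1.4760 - (2)·0.0000) / (10) = -1.0904;  x_2 ← (1−ω)·0.0000 + ω·-1.0904 = -1.3412
  x_3: GS value = (4 - (1)·-1.4760 - (-2)·-1.3412) / (7) = 0.3991;  x_3 ← (1−ω)·0.0000 + ω·0.3991 = 0.4909
Iteration 2:
  x_1: GS value = (-6 - (-3)·-1.3412 - (1)·0.4909) / (5) = -2.1029;  x_1 ← (1−ω)·-1.4760 + ω·-2.1029 = -2.2471
  x_2: GS value = (-5 - (-4)·-2.2471 - (2)·0.4909) / (10) = -1.4970;  x_2 ← (1−ω)·-1.3412 + ω·-1.4970 = -1.5328
  x_3: GS value = (4 - (1)·-2.2471 - (-2)·-1.5328) / (7) = 0.4545;  x_3 ← (1−ω)·0.4909 + ω·0.4545 = 0.4461

(-2.2471, -1.5328, 0.4461)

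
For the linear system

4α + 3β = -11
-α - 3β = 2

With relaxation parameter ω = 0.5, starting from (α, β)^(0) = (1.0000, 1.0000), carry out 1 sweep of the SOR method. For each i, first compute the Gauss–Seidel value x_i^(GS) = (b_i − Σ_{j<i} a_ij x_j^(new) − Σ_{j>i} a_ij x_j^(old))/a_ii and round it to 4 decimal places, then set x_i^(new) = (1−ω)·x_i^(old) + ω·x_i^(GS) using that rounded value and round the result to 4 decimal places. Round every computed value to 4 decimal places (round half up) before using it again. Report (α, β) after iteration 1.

(-1.2500, 0.3750)

Iteration 1:
  α: GS value = (-11 - (3)·1.0000) / (4) = -3.5000;  α ← (1−ω)·1.0000 + ω·-3.5000 = -1.2500
  β: GS value = (2 - (-1)·-1.2500) / (-3) = -0.2500;  β ← (1−ω)·1.0000 + ω·-0.2500 = 0.3750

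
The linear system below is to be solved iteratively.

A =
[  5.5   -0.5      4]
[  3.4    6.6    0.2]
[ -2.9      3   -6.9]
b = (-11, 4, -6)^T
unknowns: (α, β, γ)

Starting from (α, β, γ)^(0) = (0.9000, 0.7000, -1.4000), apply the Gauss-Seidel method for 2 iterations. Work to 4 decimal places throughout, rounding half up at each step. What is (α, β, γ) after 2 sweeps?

Iteration 1:
  α = (-11 - (-0.5)·0.7000 - (4)·-1.4000) / (5.5) = -0.9182
  β = (4 - (3.4)·-0.9182 - (0.2)·-1.4000) / (6.6) = 1.1215
  γ = (-6 - (-2.9)·-0.9182 - (3)·1.1215) / (-6.9) = 1.7431
Iteration 2:
  α = (-11 - (-0.5)·1.1215 - (4)·1.7431) / (5.5) = -3.1658
  β = (4 - (3.4)·-3.1658 - (0.2)·1.7431) / (6.6) = 2.1841
  γ = (-6 - (-2.9)·-3.1658 - (3)·2.1841) / (-6.9) = 3.1497

(-3.1658, 2.1841, 3.1497)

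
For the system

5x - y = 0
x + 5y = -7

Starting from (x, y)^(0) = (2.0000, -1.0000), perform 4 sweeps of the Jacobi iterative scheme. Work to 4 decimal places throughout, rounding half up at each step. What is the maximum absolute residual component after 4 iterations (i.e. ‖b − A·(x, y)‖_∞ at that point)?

0.0176

Iteration 1:
  x = (0 - (-1)·-1.0000) / (5) = -0.2000
  y = (-7 - (1)·2.0000) / (5) = -1.8000
Iteration 2:
  x = (0 - (-1)·-1.8000) / (5) = -0.3600
  y = (-7 - (1)·-0.2000) / (5) = -1.3600
Iteration 3:
  x = (0 - (-1)·-1.3600) / (5) = -0.2720
  y = (-7 - (1)·-0.3600) / (5) = -1.3280
Iteration 4:
  x = (0 - (-1)·-1.3280) / (5) = -0.2656
  y = (-7 - (1)·-0.2720) / (5) = -1.3456
Residual b − A·x = (-0.0176, -0.0064); ∞-norm = 0.0176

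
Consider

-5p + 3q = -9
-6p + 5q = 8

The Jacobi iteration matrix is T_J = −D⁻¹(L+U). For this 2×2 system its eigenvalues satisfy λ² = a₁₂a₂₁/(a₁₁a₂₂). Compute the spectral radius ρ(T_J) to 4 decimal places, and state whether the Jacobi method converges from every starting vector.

a₁₂a₂₁/(a₁₁a₂₂) = (3)·(-6) / ((-5)·(5)) = 0.720000
ρ = √|0.720000| = √0.720000 = 0.8485
ρ < 1, so Jacobi converges

0.8485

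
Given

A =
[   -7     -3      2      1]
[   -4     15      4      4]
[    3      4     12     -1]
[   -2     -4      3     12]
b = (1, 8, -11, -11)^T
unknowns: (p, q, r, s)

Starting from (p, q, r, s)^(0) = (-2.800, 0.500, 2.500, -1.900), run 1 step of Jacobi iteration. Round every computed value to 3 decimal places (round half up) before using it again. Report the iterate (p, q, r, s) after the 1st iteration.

(0.086, -0.373, -0.542, -1.842)

Iteration 1:
  p = (1 - (-3)·0.500 - (2)·2.500 - (1)·-1.900) / (-7) = 0.086
  q = (8 - (-4)·-2.800 - (4)·2.500 - (4)·-1.900) / (15) = -0.373
  r = (-11 - (3)·-2.800 - (4)·0.500 - (-1)·-1.900) / (12) = -0.542
  s = (-11 - (-2)·-2.800 - (-4)·0.500 - (3)·2.500) / (12) = -1.842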